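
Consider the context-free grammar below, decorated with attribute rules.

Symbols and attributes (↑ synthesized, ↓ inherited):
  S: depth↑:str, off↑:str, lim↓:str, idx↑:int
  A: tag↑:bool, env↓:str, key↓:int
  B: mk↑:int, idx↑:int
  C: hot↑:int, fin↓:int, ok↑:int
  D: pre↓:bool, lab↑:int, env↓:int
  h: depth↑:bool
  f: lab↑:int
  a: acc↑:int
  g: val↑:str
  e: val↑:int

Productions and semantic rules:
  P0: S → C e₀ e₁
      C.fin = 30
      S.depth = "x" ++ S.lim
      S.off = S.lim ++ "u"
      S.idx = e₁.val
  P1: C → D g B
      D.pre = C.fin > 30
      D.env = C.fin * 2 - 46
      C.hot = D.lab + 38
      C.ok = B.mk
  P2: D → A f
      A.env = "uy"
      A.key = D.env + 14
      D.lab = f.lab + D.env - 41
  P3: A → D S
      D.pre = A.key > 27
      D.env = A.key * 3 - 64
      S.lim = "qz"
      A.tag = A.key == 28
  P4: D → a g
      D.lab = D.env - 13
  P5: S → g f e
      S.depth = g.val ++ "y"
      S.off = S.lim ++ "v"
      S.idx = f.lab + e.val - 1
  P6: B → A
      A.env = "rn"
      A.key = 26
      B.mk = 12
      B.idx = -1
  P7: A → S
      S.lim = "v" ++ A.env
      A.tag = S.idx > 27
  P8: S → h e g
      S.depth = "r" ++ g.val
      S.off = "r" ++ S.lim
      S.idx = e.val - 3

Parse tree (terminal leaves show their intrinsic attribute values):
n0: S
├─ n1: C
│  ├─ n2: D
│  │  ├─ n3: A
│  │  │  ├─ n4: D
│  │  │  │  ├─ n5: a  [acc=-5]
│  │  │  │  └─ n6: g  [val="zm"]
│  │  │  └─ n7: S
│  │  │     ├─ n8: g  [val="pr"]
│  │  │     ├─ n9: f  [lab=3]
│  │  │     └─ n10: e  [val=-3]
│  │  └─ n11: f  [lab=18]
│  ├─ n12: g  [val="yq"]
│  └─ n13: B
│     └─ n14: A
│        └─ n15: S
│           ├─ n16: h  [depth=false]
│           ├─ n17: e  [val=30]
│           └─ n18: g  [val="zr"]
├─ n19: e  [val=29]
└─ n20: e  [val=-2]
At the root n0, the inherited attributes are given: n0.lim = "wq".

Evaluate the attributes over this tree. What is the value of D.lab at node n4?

7

1. n0.lim = "wq"  [given at root]
2. n1.fin = 30  [30]
3. n2.pre = false  [C.fin > 30]
4. n2.env = 14  [C.fin * 2 - 46]
5. n3.env = "uy"  ["uy"]
6. n3.key = 28  [D.env + 14]
7. n4.pre = true  [A.key > 27]
8. n4.env = 20  [A.key * 3 - 64]
9. n5.acc = -5  [terminal]
10. n6.val = "zm"  [terminal]
11. n4.lab = 7  [D.env - 13]
12. n7.lim = "qz"  ["qz"]
13. n8.val = "pr"  [terminal]
14. n9.lab = 3  [terminal]
15. n10.val = -3  [terminal]
16. n7.depth = "pry"  [g.val ++ "y"]
17. n7.off = "qzv"  [S.lim ++ "v"]
18. n7.idx = -1  [f.lab + e.val - 1]
19. n3.tag = true  [A.key == 28]
20. n11.lab = 18  [terminal]
21. n2.lab = -9  [f.lab + D.env - 41]
22. n12.val = "yq"  [terminal]
23. n14.env = "rn"  ["rn"]
24. n14.key = 26  [26]
25. n15.lim = "vrn"  ["v" ++ A.env]
26. n16.depth = false  [terminal]
27. n17.val = 30  [terminal]
28. n18.val = "zr"  [terminal]
29. n15.depth = "rzr"  ["r" ++ g.val]
30. n15.off = "rvrn"  ["r" ++ S.lim]
31. n15.idx = 27  [e.val - 3]
32. n14.tag = false  [S.idx > 27]
33. n13.mk = 12  [12]
34. n13.idx = -1  [-1]
35. n1.hot = 29  [D.lab + 38]
36. n1.ok = 12  [B.mk]
37. n19.val = 29  [terminal]
38. n20.val = -2  [terminal]
39. n0.depth = "xwq"  ["x" ++ S.lim]
40. n0.off = "wqu"  [S.lim ++ "u"]
41. n0.idx = -2  [e₁.val]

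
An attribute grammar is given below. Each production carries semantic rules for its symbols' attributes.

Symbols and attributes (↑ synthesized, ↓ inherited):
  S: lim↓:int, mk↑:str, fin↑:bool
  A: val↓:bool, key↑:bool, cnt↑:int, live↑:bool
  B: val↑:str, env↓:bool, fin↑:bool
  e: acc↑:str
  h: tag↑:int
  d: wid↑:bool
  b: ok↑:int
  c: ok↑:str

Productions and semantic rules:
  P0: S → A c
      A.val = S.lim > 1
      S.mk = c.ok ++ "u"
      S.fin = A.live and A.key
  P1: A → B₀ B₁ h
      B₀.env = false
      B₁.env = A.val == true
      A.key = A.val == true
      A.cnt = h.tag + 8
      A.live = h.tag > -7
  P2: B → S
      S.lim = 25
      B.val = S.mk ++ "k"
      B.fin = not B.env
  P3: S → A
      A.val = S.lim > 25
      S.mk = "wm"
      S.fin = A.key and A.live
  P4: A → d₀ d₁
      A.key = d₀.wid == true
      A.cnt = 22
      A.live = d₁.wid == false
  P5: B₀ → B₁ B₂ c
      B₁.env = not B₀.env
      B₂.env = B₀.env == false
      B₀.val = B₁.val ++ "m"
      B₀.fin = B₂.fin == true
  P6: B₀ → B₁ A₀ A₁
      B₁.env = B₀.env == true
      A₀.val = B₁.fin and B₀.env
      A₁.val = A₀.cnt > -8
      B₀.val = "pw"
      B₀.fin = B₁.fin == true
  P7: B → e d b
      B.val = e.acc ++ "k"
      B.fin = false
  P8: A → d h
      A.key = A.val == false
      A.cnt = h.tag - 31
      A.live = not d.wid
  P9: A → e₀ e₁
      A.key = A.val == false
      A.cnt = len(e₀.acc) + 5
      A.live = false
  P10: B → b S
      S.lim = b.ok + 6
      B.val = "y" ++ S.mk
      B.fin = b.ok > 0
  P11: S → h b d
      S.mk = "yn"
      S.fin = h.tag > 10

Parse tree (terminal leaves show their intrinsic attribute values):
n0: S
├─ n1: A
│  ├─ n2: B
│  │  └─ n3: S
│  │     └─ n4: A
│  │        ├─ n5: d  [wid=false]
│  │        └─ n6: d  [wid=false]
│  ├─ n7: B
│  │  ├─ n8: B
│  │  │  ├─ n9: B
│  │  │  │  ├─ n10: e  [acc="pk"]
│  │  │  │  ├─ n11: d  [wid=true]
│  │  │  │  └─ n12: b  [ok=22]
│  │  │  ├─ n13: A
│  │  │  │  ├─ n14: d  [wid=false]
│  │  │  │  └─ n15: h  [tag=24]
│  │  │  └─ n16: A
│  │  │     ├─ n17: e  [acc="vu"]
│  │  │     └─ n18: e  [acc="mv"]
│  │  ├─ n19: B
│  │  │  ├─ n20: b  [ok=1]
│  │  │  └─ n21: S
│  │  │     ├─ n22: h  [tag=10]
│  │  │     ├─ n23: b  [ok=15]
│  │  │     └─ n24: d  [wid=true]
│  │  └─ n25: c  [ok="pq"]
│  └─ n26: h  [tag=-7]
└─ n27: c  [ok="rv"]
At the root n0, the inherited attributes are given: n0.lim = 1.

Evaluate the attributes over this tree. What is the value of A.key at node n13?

true

1. n0.lim = 1  [given at root]
2. n1.val = false  [S.lim > 1]
3. n2.env = false  [false]
4. n3.lim = 25  [25]
5. n4.val = false  [S.lim > 25]
6. n5.wid = false  [terminal]
7. n6.wid = false  [terminal]
8. n4.key = false  [d₀.wid == true]
9. n4.cnt = 22  [22]
10. n4.live = true  [d₁.wid == false]
11. n3.mk = "wm"  ["wm"]
12. n3.fin = false  [A.key and A.live]
13. n2.val = "wmk"  [S.mk ++ "k"]
14. n2.fin = true  [not B.env]
15. n7.env = false  [A.val == true]
16. n8.env = true  [not B₀.env]
17. n9.env = true  [B₀.env == true]
18. n10.acc = "pk"  [terminal]
19. n11.wid = true  [terminal]
20. n12.ok = 22  [terminal]
21. n9.val = "pkk"  [e.acc ++ "k"]
22. n9.fin = false  [false]
23. n13.val = false  [B₁.fin and B₀.env]
24. n14.wid = false  [terminal]
25. n15.tag = 24  [terminal]
26. n13.key = true  [A.val == false]
27. n13.cnt = -7  [h.tag - 31]
28. n13.live = true  [not d.wid]
29. n16.val = true  [A₀.cnt > -8]
30. n17.acc = "vu"  [terminal]
31. n18.acc = "mv"  [terminal]
32. n16.key = false  [A.val == false]
33. n16.cnt = 7  [len(e₀.acc) + 5]
34. n16.live = false  [false]
35. n8.val = "pw"  ["pw"]
36. n8.fin = false  [B₁.fin == true]
37. n19.env = true  [B₀.env == false]
38. n20.ok = 1  [terminal]
39. n21.lim = 7  [b.ok + 6]
40. n22.tag = 10  [terminal]
41. n23.ok = 15  [terminal]
42. n24.wid = true  [terminal]
43. n21.mk = "yn"  ["yn"]
44. n21.fin = false  [h.tag > 10]
45. n19.val = "yyn"  ["y" ++ S.mk]
46. n19.fin = true  [b.ok > 0]
47. n25.ok = "pq"  [terminal]
48. n7.val = "pwm"  [B₁.val ++ "m"]
49. n7.fin = true  [B₂.fin == true]
50. n26.tag = -7  [terminal]
51. n1.key = false  [A.val == true]
52. n1.cnt = 1  [h.tag + 8]
53. n1.live = false  [h.tag > -7]
54. n27.ok = "rv"  [terminal]
55. n0.mk = "rvu"  [c.ok ++ "u"]
56. n0.fin = false  [A.live and A.key]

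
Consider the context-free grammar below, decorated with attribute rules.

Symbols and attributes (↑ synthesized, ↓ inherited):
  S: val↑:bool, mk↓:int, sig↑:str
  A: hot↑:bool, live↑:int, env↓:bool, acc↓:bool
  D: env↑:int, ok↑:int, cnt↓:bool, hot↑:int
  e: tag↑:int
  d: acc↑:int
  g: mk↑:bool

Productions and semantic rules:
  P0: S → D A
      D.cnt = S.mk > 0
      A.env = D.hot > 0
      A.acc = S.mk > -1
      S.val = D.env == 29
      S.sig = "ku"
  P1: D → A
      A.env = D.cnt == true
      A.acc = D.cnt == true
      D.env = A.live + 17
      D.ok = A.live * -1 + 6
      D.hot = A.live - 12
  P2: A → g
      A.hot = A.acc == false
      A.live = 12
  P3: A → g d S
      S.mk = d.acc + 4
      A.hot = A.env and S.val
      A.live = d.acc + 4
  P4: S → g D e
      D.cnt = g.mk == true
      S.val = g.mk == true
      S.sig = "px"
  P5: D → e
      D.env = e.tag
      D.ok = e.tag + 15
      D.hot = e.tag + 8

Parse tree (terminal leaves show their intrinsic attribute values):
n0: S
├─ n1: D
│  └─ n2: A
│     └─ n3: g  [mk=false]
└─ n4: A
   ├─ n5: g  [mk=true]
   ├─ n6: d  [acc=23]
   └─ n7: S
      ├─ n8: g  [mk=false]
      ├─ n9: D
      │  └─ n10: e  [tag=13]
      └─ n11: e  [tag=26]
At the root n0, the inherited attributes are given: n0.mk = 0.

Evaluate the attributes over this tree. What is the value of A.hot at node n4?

false

1. n0.mk = 0  [given at root]
2. n1.cnt = false  [S.mk > 0]
3. n2.env = false  [D.cnt == true]
4. n2.acc = false  [D.cnt == true]
5. n3.mk = false  [terminal]
6. n2.hot = true  [A.acc == false]
7. n2.live = 12  [12]
8. n1.env = 29  [A.live + 17]
9. n1.ok = -6  [A.live * -1 + 6]
10. n1.hot = 0  [A.live - 12]
11. n4.env = false  [D.hot > 0]
12. n4.acc = true  [S.mk > -1]
13. n5.mk = true  [terminal]
14. n6.acc = 23  [terminal]
15. n7.mk = 27  [d.acc + 4]
16. n8.mk = false  [terminal]
17. n9.cnt = false  [g.mk == true]
18. n10.tag = 13  [terminal]
19. n9.env = 13  [e.tag]
20. n9.ok = 28  [e.tag + 15]
21. n9.hot = 21  [e.tag + 8]
22. n11.tag = 26  [terminal]
23. n7.val = false  [g.mk == true]
24. n7.sig = "px"  ["px"]
25. n4.hot = false  [A.env and S.val]
26. n4.live = 27  [d.acc + 4]
27. n0.val = true  [D.env == 29]
28. n0.sig = "ku"  ["ku"]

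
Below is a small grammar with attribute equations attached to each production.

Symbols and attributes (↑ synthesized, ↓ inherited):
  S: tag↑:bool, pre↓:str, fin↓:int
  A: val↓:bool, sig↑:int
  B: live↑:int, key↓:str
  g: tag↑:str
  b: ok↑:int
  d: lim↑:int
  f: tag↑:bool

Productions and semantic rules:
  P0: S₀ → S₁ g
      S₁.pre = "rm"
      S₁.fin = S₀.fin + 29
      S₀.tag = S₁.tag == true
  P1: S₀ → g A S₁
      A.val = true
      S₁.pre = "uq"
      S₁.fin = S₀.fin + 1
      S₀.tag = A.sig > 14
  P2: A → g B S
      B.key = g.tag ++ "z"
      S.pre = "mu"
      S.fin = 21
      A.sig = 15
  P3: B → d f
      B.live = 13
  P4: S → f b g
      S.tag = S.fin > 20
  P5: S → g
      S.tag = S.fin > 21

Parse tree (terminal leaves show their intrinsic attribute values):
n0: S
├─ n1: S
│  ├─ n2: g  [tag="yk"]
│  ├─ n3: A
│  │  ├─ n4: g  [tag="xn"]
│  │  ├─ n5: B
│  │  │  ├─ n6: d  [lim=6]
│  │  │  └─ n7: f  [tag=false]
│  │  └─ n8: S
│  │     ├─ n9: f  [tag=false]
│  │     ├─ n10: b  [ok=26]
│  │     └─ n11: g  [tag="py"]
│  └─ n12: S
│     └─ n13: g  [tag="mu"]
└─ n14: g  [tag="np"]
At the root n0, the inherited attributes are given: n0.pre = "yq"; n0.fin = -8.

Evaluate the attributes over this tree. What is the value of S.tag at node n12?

true

1. n0.pre = "yq"  [given at root]
2. n0.fin = -8  [given at root]
3. n1.pre = "rm"  ["rm"]
4. n1.fin = 21  [S₀.fin + 29]
5. n2.tag = "yk"  [terminal]
6. n3.val = true  [true]
7. n4.tag = "xn"  [terminal]
8. n5.key = "xnz"  [g.tag ++ "z"]
9. n6.lim = 6  [terminal]
10. n7.tag = false  [terminal]
11. n5.live = 13  [13]
12. n8.pre = "mu"  ["mu"]
13. n8.fin = 21  [21]
14. n9.tag = false  [terminal]
15. n10.ok = 26  [terminal]
16. n11.tag = "py"  [terminal]
17. n8.tag = true  [S.fin > 20]
18. n3.sig = 15  [15]
19. n12.pre = "uq"  ["uq"]
20. n12.fin = 22  [S₀.fin + 1]
21. n13.tag = "mu"  [terminal]
22. n12.tag = true  [S.fin > 21]
23. n1.tag = true  [A.sig > 14]
24. n14.tag = "np"  [terminal]
25. n0.tag = true  [S₁.tag == true]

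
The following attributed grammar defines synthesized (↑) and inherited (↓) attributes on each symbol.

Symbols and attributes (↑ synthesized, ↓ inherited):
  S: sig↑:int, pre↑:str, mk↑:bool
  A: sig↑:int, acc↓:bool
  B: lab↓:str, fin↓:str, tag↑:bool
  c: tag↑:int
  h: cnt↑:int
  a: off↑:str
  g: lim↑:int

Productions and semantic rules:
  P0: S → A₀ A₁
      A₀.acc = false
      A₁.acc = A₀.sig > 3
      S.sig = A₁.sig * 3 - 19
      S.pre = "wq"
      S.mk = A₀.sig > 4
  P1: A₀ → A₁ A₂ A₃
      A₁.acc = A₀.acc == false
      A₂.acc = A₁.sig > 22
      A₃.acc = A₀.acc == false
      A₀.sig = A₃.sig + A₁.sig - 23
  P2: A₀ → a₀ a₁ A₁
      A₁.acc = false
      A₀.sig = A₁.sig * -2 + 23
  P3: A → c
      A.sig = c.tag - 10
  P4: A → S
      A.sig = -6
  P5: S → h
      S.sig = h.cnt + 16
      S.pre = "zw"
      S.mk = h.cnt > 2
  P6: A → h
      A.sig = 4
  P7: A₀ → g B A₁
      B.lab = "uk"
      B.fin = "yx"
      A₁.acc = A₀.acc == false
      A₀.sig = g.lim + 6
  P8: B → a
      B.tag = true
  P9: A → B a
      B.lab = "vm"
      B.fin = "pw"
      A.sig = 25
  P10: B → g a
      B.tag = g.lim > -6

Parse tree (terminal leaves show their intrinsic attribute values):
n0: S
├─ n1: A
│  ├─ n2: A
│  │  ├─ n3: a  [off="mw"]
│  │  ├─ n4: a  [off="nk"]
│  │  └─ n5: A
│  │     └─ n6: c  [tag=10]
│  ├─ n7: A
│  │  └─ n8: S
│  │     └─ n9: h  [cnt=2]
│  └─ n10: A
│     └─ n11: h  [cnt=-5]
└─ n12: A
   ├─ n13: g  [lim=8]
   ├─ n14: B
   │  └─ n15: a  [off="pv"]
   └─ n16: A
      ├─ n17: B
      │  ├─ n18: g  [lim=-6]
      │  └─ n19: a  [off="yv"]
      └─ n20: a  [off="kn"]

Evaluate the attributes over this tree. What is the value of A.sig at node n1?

4

1. n1.acc = false  [false]
2. n2.acc = true  [A₀.acc == false]
3. n3.off = "mw"  [terminal]
4. n4.off = "nk"  [terminal]
5. n5.acc = false  [false]
6. n6.tag = 10  [terminal]
7. n5.sig = 0  [c.tag - 10]
8. n2.sig = 23  [A₁.sig * -2 + 23]
9. n7.acc = true  [A₁.sig > 22]
10. n9.cnt = 2  [terminal]
11. n8.sig = 18  [h.cnt + 16]
12. n8.pre = "zw"  ["zw"]
13. n8.mk = false  [h.cnt > 2]
14. n7.sig = -6  [-6]
15. n10.acc = true  [A₀.acc == false]
16. n11.cnt = -5  [terminal]
17. n10.sig = 4  [4]
18. n1.sig = 4  [A₃.sig + A₁.sig - 23]
19. n12.acc = true  [A₀.sig > 3]
20. n13.lim = 8  [terminal]
21. n14.lab = "uk"  ["uk"]
22. n14.fin = "yx"  ["yx"]
23. n15.off = "pv"  [terminal]
24. n14.tag = true  [true]
25. n16.acc = false  [A₀.acc == false]
26. n17.lab = "vm"  ["vm"]
27. n17.fin = "pw"  ["pw"]
28. n18.lim = -6  [terminal]
29. n19.off = "yv"  [terminal]
30. n17.tag = false  [g.lim > -6]
31. n20.off = "kn"  [terminal]
32. n16.sig = 25  [25]
33. n12.sig = 14  [g.lim + 6]
34. n0.sig = 23  [A₁.sig * 3 - 19]
35. n0.pre = "wq"  ["wq"]
36. n0.mk = false  [A₀.sig > 4]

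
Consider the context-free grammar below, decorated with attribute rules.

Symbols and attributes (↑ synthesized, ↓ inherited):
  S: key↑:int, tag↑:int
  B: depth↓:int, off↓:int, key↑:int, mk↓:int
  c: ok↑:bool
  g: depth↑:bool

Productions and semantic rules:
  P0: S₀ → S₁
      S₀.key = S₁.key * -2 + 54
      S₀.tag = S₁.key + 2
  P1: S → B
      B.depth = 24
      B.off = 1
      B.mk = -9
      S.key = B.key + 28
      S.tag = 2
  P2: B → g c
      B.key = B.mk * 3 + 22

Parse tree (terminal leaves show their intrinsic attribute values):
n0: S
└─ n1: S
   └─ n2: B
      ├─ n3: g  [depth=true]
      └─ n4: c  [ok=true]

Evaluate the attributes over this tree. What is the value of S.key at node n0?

1. n2.depth = 24  [24]
2. n2.off = 1  [1]
3. n2.mk = -9  [-9]
4. n3.depth = true  [terminal]
5. n4.ok = true  [terminal]
6. n2.key = -5  [B.mk * 3 + 22]
7. n1.key = 23  [B.key + 28]
8. n1.tag = 2  [2]
9. n0.key = 8  [S₁.key * -2 + 54]
10. n0.tag = 25  [S₁.key + 2]

8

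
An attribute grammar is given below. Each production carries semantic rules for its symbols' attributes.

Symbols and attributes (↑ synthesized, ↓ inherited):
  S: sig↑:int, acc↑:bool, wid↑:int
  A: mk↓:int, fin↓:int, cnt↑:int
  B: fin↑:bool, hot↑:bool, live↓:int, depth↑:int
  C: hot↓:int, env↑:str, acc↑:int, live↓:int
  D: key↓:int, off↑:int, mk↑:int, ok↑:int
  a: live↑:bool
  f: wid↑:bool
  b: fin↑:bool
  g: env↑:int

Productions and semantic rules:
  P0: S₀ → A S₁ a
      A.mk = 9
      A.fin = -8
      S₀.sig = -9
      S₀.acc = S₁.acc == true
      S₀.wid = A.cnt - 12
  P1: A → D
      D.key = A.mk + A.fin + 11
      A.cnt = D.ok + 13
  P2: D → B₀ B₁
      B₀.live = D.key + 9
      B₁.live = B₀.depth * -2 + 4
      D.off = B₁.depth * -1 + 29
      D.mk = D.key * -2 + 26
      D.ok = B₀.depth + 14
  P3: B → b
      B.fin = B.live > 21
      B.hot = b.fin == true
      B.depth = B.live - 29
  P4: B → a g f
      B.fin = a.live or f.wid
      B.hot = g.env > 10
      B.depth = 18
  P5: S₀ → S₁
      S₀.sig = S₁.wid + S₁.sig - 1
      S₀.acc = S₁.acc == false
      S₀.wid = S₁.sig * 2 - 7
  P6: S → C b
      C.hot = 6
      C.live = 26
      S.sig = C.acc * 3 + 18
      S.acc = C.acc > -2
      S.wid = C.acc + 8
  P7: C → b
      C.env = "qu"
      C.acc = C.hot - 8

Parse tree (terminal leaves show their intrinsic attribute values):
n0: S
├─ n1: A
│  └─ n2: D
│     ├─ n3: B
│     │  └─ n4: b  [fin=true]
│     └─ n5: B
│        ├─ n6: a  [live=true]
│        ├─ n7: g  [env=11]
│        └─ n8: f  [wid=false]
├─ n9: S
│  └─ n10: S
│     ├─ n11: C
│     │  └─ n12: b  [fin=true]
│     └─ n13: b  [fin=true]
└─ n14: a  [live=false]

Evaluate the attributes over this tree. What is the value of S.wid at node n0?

1. n1.mk = 9  [9]
2. n1.fin = -8  [-8]
3. n2.key = 12  [A.mk + A.fin + 11]
4. n3.live = 21  [D.key + 9]
5. n4.fin = true  [terminal]
6. n3.fin = false  [B.live > 21]
7. n3.hot = true  [b.fin == true]
8. n3.depth = -8  [B.live - 29]
9. n5.live = 20  [B₀.depth * -2 + 4]
10. n6.live = true  [terminal]
11. n7.env = 11  [terminal]
12. n8.wid = false  [terminal]
13. n5.fin = true  [a.live or f.wid]
14. n5.hot = true  [g.env > 10]
15. n5.depth = 18  [18]
16. n2.off = 11  [B₁.depth * -1 + 29]
17. n2.mk = 2  [D.key * -2 + 26]
18. n2.ok = 6  [B₀.depth + 14]
19. n1.cnt = 19  [D.ok + 13]
20. n11.hot = 6  [6]
21. n11.live = 26  [26]
22. n12.fin = true  [terminal]
23. n11.env = "qu"  ["qu"]
24. n11.acc = -2  [C.hot - 8]
25. n13.fin = true  [terminal]
26. n10.sig = 12  [C.acc * 3 + 18]
27. n10.acc = false  [C.acc > -2]
28. n10.wid = 6  [C.acc + 8]
29. n9.sig = 17  [S₁.wid + S₁.sig - 1]
30. n9.acc = true  [S₁.acc == false]
31. n9.wid = 17  [S₁.sig * 2 - 7]
32. n14.live = false  [terminal]
33. n0.sig = -9  [-9]
34. n0.acc = true  [S₁.acc == true]
35. n0.wid = 7  [A.cnt - 12]

7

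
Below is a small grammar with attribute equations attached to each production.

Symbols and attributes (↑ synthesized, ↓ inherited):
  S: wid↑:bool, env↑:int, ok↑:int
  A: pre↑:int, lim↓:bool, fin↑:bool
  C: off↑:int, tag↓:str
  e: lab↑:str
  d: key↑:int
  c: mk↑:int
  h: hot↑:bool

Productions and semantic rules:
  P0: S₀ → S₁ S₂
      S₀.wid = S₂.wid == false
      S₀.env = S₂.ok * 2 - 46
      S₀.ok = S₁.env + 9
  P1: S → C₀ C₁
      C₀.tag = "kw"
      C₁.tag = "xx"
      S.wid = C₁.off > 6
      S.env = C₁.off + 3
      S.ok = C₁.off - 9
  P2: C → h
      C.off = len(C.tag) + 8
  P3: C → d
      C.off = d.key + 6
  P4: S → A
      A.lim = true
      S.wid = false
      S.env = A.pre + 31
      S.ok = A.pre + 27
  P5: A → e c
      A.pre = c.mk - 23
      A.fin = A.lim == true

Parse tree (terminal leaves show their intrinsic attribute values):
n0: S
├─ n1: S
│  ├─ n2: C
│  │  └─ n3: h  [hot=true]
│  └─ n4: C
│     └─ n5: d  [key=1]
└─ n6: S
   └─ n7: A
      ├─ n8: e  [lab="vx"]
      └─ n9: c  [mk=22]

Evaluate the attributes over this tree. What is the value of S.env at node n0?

6

1. n2.tag = "kw"  ["kw"]
2. n3.hot = true  [terminal]
3. n2.off = 10  [len(C.tag) + 8]
4. n4.tag = "xx"  ["xx"]
5. n5.key = 1  [terminal]
6. n4.off = 7  [d.key + 6]
7. n1.wid = true  [C₁.off > 6]
8. n1.env = 10  [C₁.off + 3]
9. n1.ok = -2  [C₁.off - 9]
10. n7.lim = true  [true]
11. n8.lab = "vx"  [terminal]
12. n9.mk = 22  [terminal]
13. n7.pre = -1  [c.mk - 23]
14. n7.fin = true  [A.lim == true]
15. n6.wid = false  [false]
16. n6.env = 30  [A.pre + 31]
17. n6.ok = 26  [A.pre + 27]
18. n0.wid = true  [S₂.wid == false]
19. n0.env = 6  [S₂.ok * 2 - 46]
20. n0.ok = 19  [S₁.env + 9]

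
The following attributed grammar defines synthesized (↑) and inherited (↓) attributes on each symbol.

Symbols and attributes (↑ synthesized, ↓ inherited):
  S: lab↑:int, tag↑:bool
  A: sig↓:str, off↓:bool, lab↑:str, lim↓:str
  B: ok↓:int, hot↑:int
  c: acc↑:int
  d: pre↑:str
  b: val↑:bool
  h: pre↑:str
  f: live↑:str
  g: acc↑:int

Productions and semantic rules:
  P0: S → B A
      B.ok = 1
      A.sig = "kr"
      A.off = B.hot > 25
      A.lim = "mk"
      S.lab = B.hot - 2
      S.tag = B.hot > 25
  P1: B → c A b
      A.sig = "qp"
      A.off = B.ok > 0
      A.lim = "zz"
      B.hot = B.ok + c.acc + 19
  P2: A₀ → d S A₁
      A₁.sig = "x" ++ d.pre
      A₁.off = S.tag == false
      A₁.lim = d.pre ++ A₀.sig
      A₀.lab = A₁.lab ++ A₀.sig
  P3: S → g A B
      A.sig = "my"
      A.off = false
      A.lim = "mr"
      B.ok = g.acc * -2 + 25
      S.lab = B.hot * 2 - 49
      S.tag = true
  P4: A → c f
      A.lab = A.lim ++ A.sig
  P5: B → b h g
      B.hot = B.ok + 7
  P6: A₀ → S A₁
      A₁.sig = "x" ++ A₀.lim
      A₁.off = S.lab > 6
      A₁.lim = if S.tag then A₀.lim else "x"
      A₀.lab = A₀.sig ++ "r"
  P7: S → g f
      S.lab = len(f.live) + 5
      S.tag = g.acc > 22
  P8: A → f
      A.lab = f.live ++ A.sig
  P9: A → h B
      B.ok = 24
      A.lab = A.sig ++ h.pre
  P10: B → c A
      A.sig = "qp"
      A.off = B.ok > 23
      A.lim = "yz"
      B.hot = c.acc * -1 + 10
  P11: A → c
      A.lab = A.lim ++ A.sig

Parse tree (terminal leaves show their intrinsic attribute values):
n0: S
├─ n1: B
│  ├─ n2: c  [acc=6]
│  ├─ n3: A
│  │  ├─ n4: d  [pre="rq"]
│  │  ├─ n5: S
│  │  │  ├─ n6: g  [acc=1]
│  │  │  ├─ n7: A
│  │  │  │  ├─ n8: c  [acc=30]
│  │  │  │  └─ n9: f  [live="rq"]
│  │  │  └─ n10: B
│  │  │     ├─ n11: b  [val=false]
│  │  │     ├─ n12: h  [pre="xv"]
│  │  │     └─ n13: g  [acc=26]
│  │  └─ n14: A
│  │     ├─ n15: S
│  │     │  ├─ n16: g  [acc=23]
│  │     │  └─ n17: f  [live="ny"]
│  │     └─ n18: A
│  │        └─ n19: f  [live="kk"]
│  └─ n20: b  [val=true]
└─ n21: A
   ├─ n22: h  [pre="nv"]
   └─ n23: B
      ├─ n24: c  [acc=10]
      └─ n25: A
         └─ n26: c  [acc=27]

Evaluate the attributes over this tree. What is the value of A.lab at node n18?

"kkxrqqp"

1. n1.ok = 1  [1]
2. n2.acc = 6  [terminal]
3. n3.sig = "qp"  ["qp"]
4. n3.off = true  [B.ok > 0]
5. n3.lim = "zz"  ["zz"]
6. n4.pre = "rq"  [terminal]
7. n6.acc = 1  [terminal]
8. n7.sig = "my"  ["my"]
9. n7.off = false  [false]
10. n7.lim = "mr"  ["mr"]
11. n8.acc = 30  [terminal]
12. n9.live = "rq"  [terminal]
13. n7.lab = "mrmy"  [A.lim ++ A.sig]
14. n10.ok = 23  [g.acc * -2 + 25]
15. n11.val = false  [terminal]
16. n12.pre = "xv"  [terminal]
17. n13.acc = 26  [terminal]
18. n10.hot = 30  [B.ok + 7]
19. n5.lab = 11  [B.hot * 2 - 49]
20. n5.tag = true  [true]
21. n14.sig = "xrq"  ["x" ++ d.pre]
22. n14.off = false  [S.tag == false]
23. n14.lim = "rqqp"  [d.pre ++ A₀.sig]
24. n16.acc = 23  [terminal]
25. n17.live = "ny"  [terminal]
26. n15.lab = 7  [len(f.live) + 5]
27. n15.tag = true  [g.acc > 22]
28. n18.sig = "xrqqp"  ["x" ++ A₀.lim]
29. n18.off = true  [S.lab > 6]
30. n18.lim = "rqqp"  [if S.tag then A₀.lim else "x"]
31. n19.live = "kk"  [terminal]
32. n18.lab = "kkxrqqp"  [f.live ++ A.sig]
33. n14.lab = "xrqr"  [A₀.sig ++ "r"]
34. n3.lab = "xrqrqp"  [A₁.lab ++ A₀.sig]
35. n20.val = true  [terminal]
36. n1.hot = 26  [B.ok + c.acc + 19]
37. n21.sig = "kr"  ["kr"]
38. n21.off = true  [B.hot > 25]
39. n21.lim = "mk"  ["mk"]
40. n22.pre = "nv"  [terminal]
41. n23.ok = 24  [24]
42. n24.acc = 10  [terminal]
43. n25.sig = "qp"  ["qp"]
44. n25.off = true  [B.ok > 23]
45. n25.lim = "yz"  ["yz"]
46. n26.acc = 27  [terminal]
47. n25.lab = "yzqp"  [A.lim ++ A.sig]
48. n23.hot = 0  [c.acc * -1 + 10]
49. n21.lab = "krnv"  [A.sig ++ h.pre]
50. n0.lab = 24  [B.hot - 2]
51. n0.tag = true  [B.hot > 25]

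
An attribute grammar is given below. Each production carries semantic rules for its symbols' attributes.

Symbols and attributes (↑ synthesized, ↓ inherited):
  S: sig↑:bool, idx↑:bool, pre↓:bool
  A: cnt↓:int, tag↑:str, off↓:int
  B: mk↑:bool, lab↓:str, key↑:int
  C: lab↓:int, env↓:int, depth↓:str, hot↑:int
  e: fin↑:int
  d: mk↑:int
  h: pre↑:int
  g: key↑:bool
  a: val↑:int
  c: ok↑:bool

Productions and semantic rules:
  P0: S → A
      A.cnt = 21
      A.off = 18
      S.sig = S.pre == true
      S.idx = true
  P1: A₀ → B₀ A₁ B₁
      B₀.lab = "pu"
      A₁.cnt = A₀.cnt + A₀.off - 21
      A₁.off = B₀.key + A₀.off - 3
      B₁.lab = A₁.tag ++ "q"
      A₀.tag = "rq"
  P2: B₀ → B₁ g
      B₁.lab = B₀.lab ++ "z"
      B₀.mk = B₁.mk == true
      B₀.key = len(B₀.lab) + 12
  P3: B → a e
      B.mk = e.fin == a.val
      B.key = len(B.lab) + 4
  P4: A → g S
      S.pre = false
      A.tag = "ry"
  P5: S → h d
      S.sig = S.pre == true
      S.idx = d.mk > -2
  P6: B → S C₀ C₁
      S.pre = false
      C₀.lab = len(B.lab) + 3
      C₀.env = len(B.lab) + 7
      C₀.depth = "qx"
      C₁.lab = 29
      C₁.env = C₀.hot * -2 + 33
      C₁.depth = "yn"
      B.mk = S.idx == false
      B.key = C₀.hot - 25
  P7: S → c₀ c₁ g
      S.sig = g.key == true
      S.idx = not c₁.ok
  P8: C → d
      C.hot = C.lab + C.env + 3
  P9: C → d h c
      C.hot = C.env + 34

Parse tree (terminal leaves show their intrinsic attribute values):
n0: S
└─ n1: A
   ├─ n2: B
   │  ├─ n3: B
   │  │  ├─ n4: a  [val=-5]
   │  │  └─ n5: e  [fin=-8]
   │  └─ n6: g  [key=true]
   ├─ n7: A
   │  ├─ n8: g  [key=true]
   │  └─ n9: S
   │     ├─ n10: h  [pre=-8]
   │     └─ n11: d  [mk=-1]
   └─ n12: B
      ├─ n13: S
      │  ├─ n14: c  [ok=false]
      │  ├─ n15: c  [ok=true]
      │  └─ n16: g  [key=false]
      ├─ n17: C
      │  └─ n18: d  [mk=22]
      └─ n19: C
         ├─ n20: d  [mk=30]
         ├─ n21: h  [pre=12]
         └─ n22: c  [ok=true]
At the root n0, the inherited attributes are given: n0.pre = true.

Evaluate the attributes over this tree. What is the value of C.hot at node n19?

29

1. n0.pre = true  [given at root]
2. n1.cnt = 21  [21]
3. n1.off = 18  [18]
4. n2.lab = "pu"  ["pu"]
5. n3.lab = "puz"  [B₀.lab ++ "z"]
6. n4.val = -5  [terminal]
7. n5.fin = -8  [terminal]
8. n3.mk = false  [e.fin == a.val]
9. n3.key = 7  [len(B.lab) + 4]
10. n6.key = true  [terminal]
11. n2.mk = false  [B₁.mk == true]
12. n2.key = 14  [len(B₀.lab) + 12]
13. n7.cnt = 18  [A₀.cnt + A₀.off - 21]
14. n7.off = 29  [B₀.key + A₀.off - 3]
15. n8.key = true  [terminal]
16. n9.pre = false  [false]
17. n10.pre = -8  [terminal]
18. n11.mk = -1  [terminal]
19. n9.sig = false  [S.pre == true]
20. n9.idx = true  [d.mk > -2]
21. n7.tag = "ry"  ["ry"]
22. n12.lab = "ryq"  [A₁.tag ++ "q"]
23. n13.pre = false  [false]
24. n14.ok = false  [terminal]
25. n15.ok = true  [terminal]
26. n16.key = false  [terminal]
27. n13.sig = false  [g.key == true]
28. n13.idx = false  [not c₁.ok]
29. n17.lab = 6  [len(B.lab) + 3]
30. n17.env = 10  [len(B.lab) + 7]
31. n17.depth = "qx"  ["qx"]
32. n18.mk = 22  [terminal]
33. n17.hot = 19  [C.lab + C.env + 3]
34. n19.lab = 29  [29]
35. n19.env = -5  [C₀.hot * -2 + 33]
36. n19.depth = "yn"  ["yn"]
37. n20.mk = 30  [terminal]
38. n21.pre = 12  [terminal]
39. n22.ok = true  [terminal]
40. n19.hot = 29  [C.env + 34]
41. n12.mk = true  [S.idx == false]
42. n12.key = -6  [C₀.hot - 25]
43. n1.tag = "rq"  ["rq"]
44. n0.sig = true  [S.pre == true]
45. n0.idx = true  [true]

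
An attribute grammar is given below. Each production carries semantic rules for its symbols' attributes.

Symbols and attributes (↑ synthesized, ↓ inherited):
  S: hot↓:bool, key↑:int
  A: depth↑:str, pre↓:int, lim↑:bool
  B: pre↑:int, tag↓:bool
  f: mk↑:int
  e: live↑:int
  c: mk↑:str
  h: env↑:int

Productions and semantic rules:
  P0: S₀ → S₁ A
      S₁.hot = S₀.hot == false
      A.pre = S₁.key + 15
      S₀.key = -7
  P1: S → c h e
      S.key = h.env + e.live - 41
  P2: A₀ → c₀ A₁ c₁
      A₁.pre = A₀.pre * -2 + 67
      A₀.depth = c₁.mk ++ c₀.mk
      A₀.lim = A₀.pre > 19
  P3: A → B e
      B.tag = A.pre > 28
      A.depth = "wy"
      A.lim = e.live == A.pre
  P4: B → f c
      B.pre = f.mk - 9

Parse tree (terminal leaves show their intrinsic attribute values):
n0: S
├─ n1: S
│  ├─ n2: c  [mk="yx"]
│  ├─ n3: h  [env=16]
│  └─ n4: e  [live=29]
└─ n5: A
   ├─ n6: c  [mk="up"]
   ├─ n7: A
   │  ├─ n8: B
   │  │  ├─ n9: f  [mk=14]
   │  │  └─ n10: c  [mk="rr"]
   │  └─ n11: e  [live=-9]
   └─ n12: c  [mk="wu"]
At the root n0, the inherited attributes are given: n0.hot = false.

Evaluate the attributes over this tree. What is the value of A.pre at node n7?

1. n0.hot = false  [given at root]
2. n1.hot = true  [S₀.hot == false]
3. n2.mk = "yx"  [terminal]
4. n3.env = 16  [terminal]
5. n4.live = 29  [terminal]
6. n1.key = 4  [h.env + e.live - 41]
7. n5.pre = 19  [S₁.key + 15]
8. n6.mk = "up"  [terminal]
9. n7.pre = 29  [A₀.pre * -2 + 67]
10. n8.tag = true  [A.pre > 28]
11. n9.mk = 14  [terminal]
12. n10.mk = "rr"  [terminal]
13. n8.pre = 5  [f.mk - 9]
14. n11.live = -9  [terminal]
15. n7.depth = "wy"  ["wy"]
16. n7.lim = false  [e.live == A.pre]
17. n12.mk = "wu"  [terminal]
18. n5.depth = "wuup"  [c₁.mk ++ c₀.mk]
19. n5.lim = false  [A₀.pre > 19]
20. n0.key = -7  [-7]

29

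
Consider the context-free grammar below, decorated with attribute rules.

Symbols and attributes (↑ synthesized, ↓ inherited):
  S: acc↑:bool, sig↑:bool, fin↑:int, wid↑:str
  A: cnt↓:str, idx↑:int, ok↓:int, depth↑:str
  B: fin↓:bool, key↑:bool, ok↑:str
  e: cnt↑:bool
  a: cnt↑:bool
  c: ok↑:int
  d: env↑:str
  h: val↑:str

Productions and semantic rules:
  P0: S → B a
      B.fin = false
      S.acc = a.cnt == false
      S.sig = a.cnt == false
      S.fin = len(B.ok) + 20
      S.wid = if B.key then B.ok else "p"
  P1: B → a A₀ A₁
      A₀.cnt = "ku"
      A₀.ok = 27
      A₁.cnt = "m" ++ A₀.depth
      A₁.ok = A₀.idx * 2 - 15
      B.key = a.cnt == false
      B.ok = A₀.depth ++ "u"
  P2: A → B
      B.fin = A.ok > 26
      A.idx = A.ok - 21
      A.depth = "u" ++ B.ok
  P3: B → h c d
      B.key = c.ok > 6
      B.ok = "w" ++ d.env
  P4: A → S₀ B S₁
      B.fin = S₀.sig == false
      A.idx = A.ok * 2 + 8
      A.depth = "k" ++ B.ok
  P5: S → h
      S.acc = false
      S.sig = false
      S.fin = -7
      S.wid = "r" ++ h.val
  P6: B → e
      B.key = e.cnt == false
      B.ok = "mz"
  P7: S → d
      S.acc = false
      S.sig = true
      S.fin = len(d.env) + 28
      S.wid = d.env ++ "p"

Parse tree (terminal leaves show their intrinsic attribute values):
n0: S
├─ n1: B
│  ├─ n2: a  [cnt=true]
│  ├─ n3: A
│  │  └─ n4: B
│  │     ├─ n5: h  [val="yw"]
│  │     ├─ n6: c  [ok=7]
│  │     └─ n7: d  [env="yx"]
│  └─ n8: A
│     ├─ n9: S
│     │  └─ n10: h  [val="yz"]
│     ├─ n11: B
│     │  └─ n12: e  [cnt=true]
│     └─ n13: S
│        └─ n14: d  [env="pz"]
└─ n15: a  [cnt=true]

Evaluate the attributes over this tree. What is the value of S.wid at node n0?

"p"

1. n1.fin = false  [false]
2. n2.cnt = true  [terminal]
3. n3.cnt = "ku"  ["ku"]
4. n3.ok = 27  [27]
5. n4.fin = true  [A.ok > 26]
6. n5.val = "yw"  [terminal]
7. n6.ok = 7  [terminal]
8. n7.env = "yx"  [terminal]
9. n4.key = true  [c.ok > 6]
10. n4.ok = "wyx"  ["w" ++ d.env]
11. n3.idx = 6  [A.ok - 21]
12. n3.depth = "uwyx"  ["u" ++ B.ok]
13. n8.cnt = "muwyx"  ["m" ++ A₀.depth]
14. n8.ok = -3  [A₀.idx * 2 - 15]
15. n10.val = "yz"  [terminal]
16. n9.acc = false  [false]
17. n9.sig = false  [false]
18. n9.fin = -7  [-7]
19. n9.wid = "ryz"  ["r" ++ h.val]
20. n11.fin = true  [S₀.sig == false]
21. n12.cnt = true  [terminal]
22. n11.key = false  [e.cnt == false]
23. n11.ok = "mz"  ["mz"]
24. n14.env = "pz"  [terminal]
25. n13.acc = false  [false]
26. n13.sig = true  [true]
27. n13.fin = 30  [len(d.env) + 28]
28. n13.wid = "pzp"  [d.env ++ "p"]
29. n8.idx = 2  [A.ok * 2 + 8]
30. n8.depth = "kmz"  ["k" ++ B.ok]
31. n1.key = false  [a.cnt == false]
32. n1.ok = "uwyxu"  [A₀.depth ++ "u"]
33. n15.cnt = true  [terminal]
34. n0.acc = false  [a.cnt == false]
35. n0.sig = false  [a.cnt == false]
36. n0.fin = 25  [len(B.ok) + 20]
37. n0.wid = "p"  [if B.key then B.ok else "p"]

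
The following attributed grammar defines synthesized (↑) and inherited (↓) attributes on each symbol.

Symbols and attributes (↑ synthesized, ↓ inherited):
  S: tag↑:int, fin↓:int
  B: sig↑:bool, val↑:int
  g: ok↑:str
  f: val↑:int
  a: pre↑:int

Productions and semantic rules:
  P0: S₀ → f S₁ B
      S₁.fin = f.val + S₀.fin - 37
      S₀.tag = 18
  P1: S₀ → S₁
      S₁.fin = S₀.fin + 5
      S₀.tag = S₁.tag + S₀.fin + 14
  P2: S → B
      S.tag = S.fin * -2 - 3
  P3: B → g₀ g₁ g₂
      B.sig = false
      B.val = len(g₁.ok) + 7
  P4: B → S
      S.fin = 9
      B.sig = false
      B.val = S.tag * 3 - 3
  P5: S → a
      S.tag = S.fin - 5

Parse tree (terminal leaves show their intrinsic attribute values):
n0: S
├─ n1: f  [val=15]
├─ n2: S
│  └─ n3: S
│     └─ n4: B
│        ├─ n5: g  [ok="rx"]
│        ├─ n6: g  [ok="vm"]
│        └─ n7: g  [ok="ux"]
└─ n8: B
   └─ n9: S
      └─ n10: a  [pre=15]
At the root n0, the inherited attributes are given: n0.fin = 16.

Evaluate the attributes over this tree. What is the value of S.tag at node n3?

1. n0.fin = 16  [given at root]
2. n1.val = 15  [terminal]
3. n2.fin = -6  [f.val + S₀.fin - 37]
4. n3.fin = -1  [S₀.fin + 5]
5. n5.ok = "rx"  [terminal]
6. n6.ok = "vm"  [terminal]
7. n7.ok = "ux"  [terminal]
8. n4.sig = false  [false]
9. n4.val = 9  [len(g₁.ok) + 7]
10. n3.tag = -1  [S.fin * -2 - 3]
11. n2.tag = 7  [S₁.tag + S₀.fin + 14]
12. n9.fin = 9  [9]
13. n10.pre = 15  [terminal]
14. n9.tag = 4  [S.fin - 5]
15. n8.sig = false  [false]
16. n8.val = 9  [S.tag * 3 - 3]
17. n0.tag = 18  [18]

-1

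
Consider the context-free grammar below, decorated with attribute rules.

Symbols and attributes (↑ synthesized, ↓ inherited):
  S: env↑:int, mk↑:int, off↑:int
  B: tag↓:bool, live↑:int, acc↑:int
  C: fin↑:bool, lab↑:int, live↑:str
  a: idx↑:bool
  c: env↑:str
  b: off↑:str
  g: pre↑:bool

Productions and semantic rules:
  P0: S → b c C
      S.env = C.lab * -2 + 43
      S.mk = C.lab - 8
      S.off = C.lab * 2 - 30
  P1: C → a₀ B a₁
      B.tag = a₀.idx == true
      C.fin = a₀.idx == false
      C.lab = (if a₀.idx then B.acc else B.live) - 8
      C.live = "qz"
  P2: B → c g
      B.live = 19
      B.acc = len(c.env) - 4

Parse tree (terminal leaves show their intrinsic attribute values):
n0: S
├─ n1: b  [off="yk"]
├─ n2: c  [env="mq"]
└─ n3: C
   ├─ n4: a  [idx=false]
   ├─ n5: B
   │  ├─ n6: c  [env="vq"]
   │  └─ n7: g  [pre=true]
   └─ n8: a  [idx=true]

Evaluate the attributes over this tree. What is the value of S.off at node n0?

1. n1.off = "yk"  [terminal]
2. n2.env = "mq"  [terminal]
3. n4.idx = false  [terminal]
4. n5.tag = false  [a₀.idx == true]
5. n6.env = "vq"  [terminal]
6. n7.pre = true  [terminal]
7. n5.live = 19  [19]
8. n5.acc = -2  [len(c.env) - 4]
9. n8.idx = true  [terminal]
10. n3.fin = true  [a₀.idx == false]
11. n3.lab = 11  [(if a₀.idx then B.acc else B.live) - 8]
12. n3.live = "qz"  ["qz"]
13. n0.env = 21  [C.lab * -2 + 43]
14. n0.mk = 3  [C.lab - 8]
15. n0.off = -8  [C.lab * 2 - 30]

-8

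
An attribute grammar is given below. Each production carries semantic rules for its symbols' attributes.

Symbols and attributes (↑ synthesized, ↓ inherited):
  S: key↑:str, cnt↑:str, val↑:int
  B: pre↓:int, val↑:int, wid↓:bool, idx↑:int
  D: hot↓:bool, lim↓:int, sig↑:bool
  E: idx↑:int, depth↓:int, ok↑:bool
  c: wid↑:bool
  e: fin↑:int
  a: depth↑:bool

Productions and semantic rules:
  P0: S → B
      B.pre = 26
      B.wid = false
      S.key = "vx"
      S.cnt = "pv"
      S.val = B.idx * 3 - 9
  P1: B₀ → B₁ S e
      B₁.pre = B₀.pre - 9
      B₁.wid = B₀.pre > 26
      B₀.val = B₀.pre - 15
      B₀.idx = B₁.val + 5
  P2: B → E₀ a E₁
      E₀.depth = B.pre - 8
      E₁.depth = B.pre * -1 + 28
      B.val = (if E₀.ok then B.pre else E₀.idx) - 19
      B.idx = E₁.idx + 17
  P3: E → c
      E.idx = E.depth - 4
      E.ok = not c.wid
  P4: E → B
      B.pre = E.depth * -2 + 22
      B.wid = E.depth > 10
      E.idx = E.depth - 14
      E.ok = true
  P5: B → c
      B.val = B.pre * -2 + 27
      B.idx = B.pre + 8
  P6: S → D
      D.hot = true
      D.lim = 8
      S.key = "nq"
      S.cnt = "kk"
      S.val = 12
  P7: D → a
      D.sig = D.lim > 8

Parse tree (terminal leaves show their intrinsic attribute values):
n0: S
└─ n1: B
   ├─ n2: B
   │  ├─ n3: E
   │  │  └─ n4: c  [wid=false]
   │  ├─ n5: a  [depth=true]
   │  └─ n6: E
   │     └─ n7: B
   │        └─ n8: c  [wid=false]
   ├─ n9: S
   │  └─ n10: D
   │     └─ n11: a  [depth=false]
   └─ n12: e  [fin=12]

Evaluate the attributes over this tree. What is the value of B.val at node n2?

-2

1. n1.pre = 26  [26]
2. n1.wid = false  [false]
3. n2.pre = 17  [B₀.pre - 9]
4. n2.wid = false  [B₀.pre > 26]
5. n3.depth = 9  [B.pre - 8]
6. n4.wid = false  [terminal]
7. n3.idx = 5  [E.depth - 4]
8. n3.ok = true  [not c.wid]
9. n5.depth = true  [terminal]
10. n6.depth = 11  [B.pre * -1 + 28]
11. n7.pre = 0  [E.depth * -2 + 22]
12. n7.wid = true  [E.depth > 10]
13. n8.wid = false  [terminal]
14. n7.val = 27  [B.pre * -2 + 27]
15. n7.idx = 8  [B.pre + 8]
16. n6.idx = -3  [E.depth - 14]
17. n6.ok = true  [true]
18. n2.val = -2  [(if E₀.ok then B.pre else E₀.idx) - 19]
19. n2.idx = 14  [E₁.idx + 17]
20. n10.hot = true  [true]
21. n10.lim = 8  [8]
22. n11.depth = false  [terminal]
23. n10.sig = false  [D.lim > 8]
24. n9.key = "nq"  ["nq"]
25. n9.cnt = "kk"  ["kk"]
26. n9.val = 12  [12]
27. n12.fin = 12  [terminal]
28. n1.val = 11  [B₀.pre - 15]
29. n1.idx = 3  [B₁.val + 5]
30. n0.key = "vx"  ["vx"]
31. n0.cnt = "pv"  ["pv"]
32. n0.val = 0  [B.idx * 3 - 9]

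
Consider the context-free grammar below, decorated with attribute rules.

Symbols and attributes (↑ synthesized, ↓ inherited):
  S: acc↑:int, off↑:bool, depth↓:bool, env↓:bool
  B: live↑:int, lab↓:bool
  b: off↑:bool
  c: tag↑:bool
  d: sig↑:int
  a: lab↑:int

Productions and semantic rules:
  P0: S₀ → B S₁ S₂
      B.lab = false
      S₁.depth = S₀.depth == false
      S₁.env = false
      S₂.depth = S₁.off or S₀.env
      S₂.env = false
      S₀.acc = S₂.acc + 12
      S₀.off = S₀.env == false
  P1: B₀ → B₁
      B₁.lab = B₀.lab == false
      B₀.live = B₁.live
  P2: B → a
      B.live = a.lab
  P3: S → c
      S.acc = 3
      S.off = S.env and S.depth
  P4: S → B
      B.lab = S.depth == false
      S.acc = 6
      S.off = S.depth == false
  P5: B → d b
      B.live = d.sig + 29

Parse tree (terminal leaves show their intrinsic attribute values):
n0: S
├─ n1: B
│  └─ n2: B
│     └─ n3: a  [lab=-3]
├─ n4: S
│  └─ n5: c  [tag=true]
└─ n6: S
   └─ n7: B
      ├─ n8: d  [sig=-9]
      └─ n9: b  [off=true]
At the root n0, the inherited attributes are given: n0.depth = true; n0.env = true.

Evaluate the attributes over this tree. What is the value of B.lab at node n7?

1. n0.depth = true  [given at root]
2. n0.env = true  [given at root]
3. n1.lab = false  [false]
4. n2.lab = true  [B₀.lab == false]
5. n3.lab = -3  [terminal]
6. n2.live = -3  [a.lab]
7. n1.live = -3  [B₁.live]
8. n4.depth = false  [S₀.depth == false]
9. n4.env = false  [false]
10. n5.tag = true  [terminal]
11. n4.acc = 3  [3]
12. n4.off = false  [S.env and S.depth]
13. n6.depth = true  [S₁.off or S₀.env]
14. n6.env = false  [false]
15. n7.lab = false  [S.depth == false]
16. n8.sig = -9  [terminal]
17. n9.off = true  [terminal]
18. n7.live = 20  [d.sig + 29]
19. n6.acc = 6  [6]
20. n6.off = false  [S.depth == false]
21. n0.acc = 18  [S₂.acc + 12]
22. n0.off = false  [S₀.env == false]

false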